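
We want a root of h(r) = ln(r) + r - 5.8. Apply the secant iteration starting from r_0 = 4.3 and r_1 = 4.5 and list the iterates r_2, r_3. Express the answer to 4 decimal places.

4.3337, 4.3336

h(4.3) = -0.041385, h(4.5) = 0.204077
r_2 = 4.500000 − 0.204077·(4.500000 − 4.300000) / (0.204077 − (-0.041385)) = 4.500000 − (0.040815)/(0.245462) = 4.333720
h(4.333720) = 0.000146
r_3 = 4.333720 − 0.000146·(4.333720 − 4.500000) / (0.000146 − 0.204077) = 4.333720 − (-0.000024)/(-0.203931) = 4.333601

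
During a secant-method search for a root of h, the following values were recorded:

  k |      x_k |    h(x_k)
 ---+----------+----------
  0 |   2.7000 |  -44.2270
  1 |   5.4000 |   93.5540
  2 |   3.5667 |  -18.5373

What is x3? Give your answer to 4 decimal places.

3.8699

x3 = 3.5667 − (-18.5373)·(3.5667 − 5.4000) / (-18.5373 − 93.5540)
   = 3.5667 − (33.984432)/(-112.091300) = 3.869885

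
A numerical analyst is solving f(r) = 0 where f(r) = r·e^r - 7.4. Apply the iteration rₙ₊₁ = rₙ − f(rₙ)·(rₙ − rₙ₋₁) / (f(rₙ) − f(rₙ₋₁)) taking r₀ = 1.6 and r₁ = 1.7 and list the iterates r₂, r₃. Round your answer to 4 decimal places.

f(1.6) = 0.524852, f(1.7) = 1.905711
r₂ = 1.700000 − 1.905711·(1.700000 − 1.600000) / (1.905711 − 0.524852) = 1.700000 − (0.190571)/(1.380859) = 1.561991
f(1.561991) = 0.048049
r₃ = 1.561991 − 0.048049·(1.561991 − 1.700000) / (0.048049 − 1.905711) = 1.561991 − (-0.006631)/(-1.857661) = 1.558421

1.5620, 1.5584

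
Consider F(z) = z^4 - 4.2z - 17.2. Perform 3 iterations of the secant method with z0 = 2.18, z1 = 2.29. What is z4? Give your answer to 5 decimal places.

F(2.18) = -3.7706942, F(2.29) = 0.6825848
z2 = 2.2900000 − 0.6825848·(2.2900000 − 2.1800000) / (0.6825848 − (-3.7706942)) = 2.2900000 − (0.0750843)/(4.4532790) = 2.2731395
F(2.2731395) = -0.0476088
z3 = 2.2731395 − (-0.0476088)·(2.2731395 − 2.2900000) / (-0.0476088 − 0.6825848) = 2.2731395 − (0.0008027)/(-0.7301936) = 2.2742388
F(2.2742388) = -0.0005400
z4 = 2.2742388 − (-0.0005400)·(2.2742388 − 2.2731395) / (-0.0005400 − (-0.0476088)) = 2.2742388 − (-0.0000006)/(0.0470688) = 2.2742515

2.27425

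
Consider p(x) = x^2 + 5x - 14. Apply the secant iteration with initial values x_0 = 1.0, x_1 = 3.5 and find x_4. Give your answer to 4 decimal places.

p(1.0) = -8.000000, p(3.5) = 15.750000
x_2 = 3.500000 − 15.750000·(3.500000 − 1.000000) / (15.750000 − (-8.000000)) = 3.500000 − (39.375000)/(23.750000) = 1.842105
p(1.842105) = -1.396122
x_3 = 1.842105 − (-1.396122)·(1.842105 − 3.500000) / (-1.396122 − 15.750000) = 1.842105 − (2.314623)/(-17.146122) = 1.977099
p(1.977099) = -0.205582
x_4 = 1.977099 − (-0.205582)·(1.977099 − 1.842105) / (-0.205582 − (-1.396122)) = 1.977099 − (-0.027752)/(1.190539) = 2.000410

2.0004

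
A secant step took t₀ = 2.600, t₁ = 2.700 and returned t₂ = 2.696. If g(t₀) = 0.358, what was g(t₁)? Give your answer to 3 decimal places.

-0.015

The secant line through (2.600, 0.358) and (2.700, g(t₁)) crosses zero at t₂ = 2.696.
So (2.600, 0.358), (2.700, g(t₁)), (2.696, 0) are collinear:
g(t₁) = 0.358 · (2.700 − 2.696) / (2.600 − 2.696) = 0.358 · (0.00400)/(-0.09600) = -0.01492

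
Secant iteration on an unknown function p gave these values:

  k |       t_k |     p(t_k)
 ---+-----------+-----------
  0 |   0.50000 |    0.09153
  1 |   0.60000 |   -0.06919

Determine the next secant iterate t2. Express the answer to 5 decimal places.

0.55695

t2 = 0.60000 − (-0.06919)·(0.60000 − 0.50000) / (-0.06919 − 0.09153)
   = 0.60000 − (-0.0069190)/(-0.1607200) = 0.5569500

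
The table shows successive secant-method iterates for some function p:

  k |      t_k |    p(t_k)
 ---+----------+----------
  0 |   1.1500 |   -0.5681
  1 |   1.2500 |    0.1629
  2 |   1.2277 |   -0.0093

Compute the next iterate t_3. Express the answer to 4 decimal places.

t_3 = 1.2277 − (-0.0093)·(1.2277 − 1.2500) / (-0.0093 − 0.1629)
   = 1.2277 − (0.000207)/(-0.172200) = 1.228904

1.2289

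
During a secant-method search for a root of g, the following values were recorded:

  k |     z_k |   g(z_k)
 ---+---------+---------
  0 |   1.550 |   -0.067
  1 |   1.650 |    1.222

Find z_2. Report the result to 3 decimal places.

z_2 = 1.650 − 1.222·(1.650 − 1.550) / (1.222 − (-0.067))
   = 1.650 − (0.12220)/(1.28900) = 1.55520

1.555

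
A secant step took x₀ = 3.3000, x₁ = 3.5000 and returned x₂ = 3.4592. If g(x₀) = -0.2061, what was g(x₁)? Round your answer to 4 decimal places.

0.0528

The secant line through (3.3000, -0.2061) and (3.5000, g(x₁)) crosses zero at x₂ = 3.4592.
So (3.3000, -0.2061), (3.5000, g(x₁)), (3.4592, 0) are collinear:
g(x₁) = -0.2061 · (3.5000 − 3.4592) / (3.3000 − 3.4592) = -0.2061 · (0.040800)/(-0.159200) = 0.052820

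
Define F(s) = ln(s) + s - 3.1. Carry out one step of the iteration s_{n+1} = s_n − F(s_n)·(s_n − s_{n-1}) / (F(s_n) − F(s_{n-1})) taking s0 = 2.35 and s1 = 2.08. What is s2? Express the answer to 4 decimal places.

2.2781

F(2.35) = 0.104415, F(2.08) = -0.287632
s2 = 2.080000 − (-0.287632)·(2.080000 − 2.350000) / (-0.287632 − 0.104415) = 2.080000 − (0.077661)/(-0.392047) = 2.278090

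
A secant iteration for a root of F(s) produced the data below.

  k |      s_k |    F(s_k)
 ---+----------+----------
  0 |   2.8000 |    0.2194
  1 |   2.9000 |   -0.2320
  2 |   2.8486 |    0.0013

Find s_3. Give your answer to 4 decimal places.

s_3 = 2.8486 − 0.0013·(2.8486 − 2.9000) / (0.0013 − (-0.2320))
   = 2.8486 − (-0.000067)/(0.233300) = 2.848886

2.8489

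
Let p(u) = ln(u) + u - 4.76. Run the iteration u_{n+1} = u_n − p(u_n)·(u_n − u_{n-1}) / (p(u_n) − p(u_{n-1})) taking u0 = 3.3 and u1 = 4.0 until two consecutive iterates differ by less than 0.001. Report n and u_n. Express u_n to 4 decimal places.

n = 4, u_n = 3.5056

p(3.3) = -0.266078, p(4.0) = 0.626294
u2 = 4.000000 − 0.626294·(0.700000)/(0.892372) = 3.508718;  |Δ| = 0.491282
p(3.508718) = 0.003969
u3 = 3.508718 − 0.003969·(-0.491282)/(-0.622325) = 3.505585;  |Δ| = 0.003133
p(3.505585) = -0.000058
u4 = 3.505585 − (-0.000058)·(-0.003133)/(-0.004027) = 3.505630;  |Δ| = 0.000045
|u4 − u3| = 0.000045 < 0.001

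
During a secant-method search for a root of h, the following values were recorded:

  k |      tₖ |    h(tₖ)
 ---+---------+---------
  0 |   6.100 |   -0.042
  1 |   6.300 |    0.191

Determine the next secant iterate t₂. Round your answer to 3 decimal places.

6.136

t₂ = 6.300 − 0.191·(6.300 − 6.100) / (0.191 − (-0.042))
   = 6.300 − (0.03820)/(0.23300) = 6.13605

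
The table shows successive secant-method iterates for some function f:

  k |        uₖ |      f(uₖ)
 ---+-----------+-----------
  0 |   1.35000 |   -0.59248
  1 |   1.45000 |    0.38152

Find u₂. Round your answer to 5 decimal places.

1.41083

u₂ = 1.45000 − 0.38152·(1.45000 − 1.35000) / (0.38152 − (-0.59248))
   = 1.45000 − (0.0381520)/(0.9740000) = 1.4108296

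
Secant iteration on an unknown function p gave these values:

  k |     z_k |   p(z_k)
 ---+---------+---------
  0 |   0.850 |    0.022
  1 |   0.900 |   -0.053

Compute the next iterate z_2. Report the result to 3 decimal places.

0.865

z_2 = 0.900 − (-0.053)·(0.900 − 0.850) / (-0.053 − 0.022)
   = 0.900 − (-0.00265)/(-0.07500) = 0.86467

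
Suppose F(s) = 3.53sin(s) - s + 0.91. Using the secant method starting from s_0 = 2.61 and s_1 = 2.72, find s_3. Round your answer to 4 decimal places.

F(2.61) = 0.089381, F(2.72) = -0.365474
s_2 = 2.720000 − (-0.365474)·(2.720000 − 2.610000) / (-0.365474 − 0.089381) = 2.720000 − (-0.040202)/(-0.454855) = 2.631616
F(2.631616) = 0.001580
s_3 = 2.631616 − 0.001580·(2.631616 − 2.720000) / (0.001580 − (-0.365474)) = 2.631616 − (-0.000140)/(0.367054) = 2.631996

2.6320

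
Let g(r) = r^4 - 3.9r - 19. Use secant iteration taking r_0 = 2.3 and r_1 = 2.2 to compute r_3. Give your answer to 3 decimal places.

2.300

g(2.3) = 0.01410, g(2.2) = -4.15440
r_2 = 2.20000 − (-4.15440)·(2.20000 − 2.30000) / (-4.15440 − 0.01410) = 2.20000 − (0.41544)/(-4.16850) = 2.29966
g(2.29966) = -0.00104
r_3 = 2.29966 − (-0.00104)·(2.29966 − 2.20000) / (-0.00104 − (-4.15440)) = 2.29966 − (-0.00010)/(4.15336) = 2.29969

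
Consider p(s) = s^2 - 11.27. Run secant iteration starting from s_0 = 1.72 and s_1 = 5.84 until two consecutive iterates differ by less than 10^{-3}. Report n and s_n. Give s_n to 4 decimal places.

n = 6, s_n = 3.3571

p(1.72) = -8.311600, p(5.84) = 22.835600
s_2 = 5.840000 − 22.835600·(4.120000)/(31.147200) = 2.819418;  |Δ| = 3.020582
p(2.819418) = -3.320882
s_3 = 2.819418 − (-3.320882)·(-3.020582)/(-26.156482) = 3.202917;  |Δ| = 0.383499
p(3.202917) = -1.011320
s_4 = 3.202917 − (-1.011320)·(0.383499)/(2.309562) = 3.370846;  |Δ| = 0.167928
p(3.370846) = 0.092600
s_5 = 3.370846 − 0.092600·(0.167928)/(1.103920) = 3.356759;  |Δ| = 0.014086
p(3.356759) = -0.002167
s_6 = 3.356759 − (-0.002167)·(-0.014086)/(-0.094767) = 3.357081;  |Δ| = 0.000322
|s_6 − s_5| = 0.000322 < 10^{-3}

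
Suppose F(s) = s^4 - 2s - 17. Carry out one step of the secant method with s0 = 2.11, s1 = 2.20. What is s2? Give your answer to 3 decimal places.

F(2.11) = -1.39881, F(2.20) = 2.02560
s2 = 2.20000 − 2.02560·(2.20000 − 2.11000) / (2.02560 − (-1.39881)) = 2.20000 − (0.18230)/(3.42441) = 2.14676

2.147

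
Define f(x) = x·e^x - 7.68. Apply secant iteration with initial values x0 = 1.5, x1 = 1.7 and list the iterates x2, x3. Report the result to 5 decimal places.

1.57413, 1.58020

f(1.5) = -0.9574664, f(1.7) = 1.6257106
x2 = 1.7000000 − 1.6257106·(1.7000000 − 1.5000000) / (1.6257106 − (-0.9574664)) = 1.7000000 − (0.3251421)/(2.5831770) = 1.5741309
f(1.5741309) = -0.0823861
x3 = 1.5741309 − (-0.0823861)·(1.5741309 − 1.7000000) / (-0.0823861 − 1.6257106) = 1.5741309 − (0.0103699)/(-1.7080967) = 1.5802019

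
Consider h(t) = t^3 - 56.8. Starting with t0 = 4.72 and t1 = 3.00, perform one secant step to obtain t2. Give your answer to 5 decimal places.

h(4.72) = 48.3540480, h(3.00) = -29.8000000
t2 = 3.0000000 − (-29.8000000)·(3.0000000 − 4.7200000) / (-29.8000000 − 48.3540480) = 3.0000000 − (51.2560000)/(-78.1540480) = 3.6558330

3.65583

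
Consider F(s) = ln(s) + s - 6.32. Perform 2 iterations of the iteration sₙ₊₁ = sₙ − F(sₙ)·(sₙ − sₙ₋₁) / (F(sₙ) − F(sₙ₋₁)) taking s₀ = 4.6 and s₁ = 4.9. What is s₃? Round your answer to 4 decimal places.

F(4.6) = -0.193944, F(4.9) = 0.169235
s₂ = 4.900000 − 0.169235·(4.900000 − 4.600000) / (0.169235 − (-0.193944)) = 4.900000 − (0.050771)/(0.363179) = 4.760205
F(4.760205) = 0.000496
s₃ = 4.760205 − 0.000496·(4.760205 − 4.900000) / (0.000496 − 0.169235) = 4.760205 − (-0.000069)/(-0.168739) = 4.759794

4.7598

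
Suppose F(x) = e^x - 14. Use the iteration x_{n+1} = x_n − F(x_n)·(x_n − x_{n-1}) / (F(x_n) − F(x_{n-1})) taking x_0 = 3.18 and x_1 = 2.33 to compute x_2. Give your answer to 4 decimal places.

2.5598

F(3.18) = 10.046754, F(2.33) = -3.722058
x_2 = 2.330000 − (-3.722058)·(2.330000 − 3.180000) / (-3.722058 − 10.046754) = 2.330000 − (3.163750)/(-13.768812) = 2.559777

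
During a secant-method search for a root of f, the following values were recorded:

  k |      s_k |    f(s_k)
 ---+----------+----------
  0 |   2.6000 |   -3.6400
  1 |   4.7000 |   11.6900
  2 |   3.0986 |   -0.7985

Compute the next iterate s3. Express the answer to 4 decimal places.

3.2010

s3 = 3.0986 − (-0.7985)·(3.0986 − 4.7000) / (-0.7985 − 11.6900)
   = 3.0986 − (1.278718)/(-12.488500) = 3.200992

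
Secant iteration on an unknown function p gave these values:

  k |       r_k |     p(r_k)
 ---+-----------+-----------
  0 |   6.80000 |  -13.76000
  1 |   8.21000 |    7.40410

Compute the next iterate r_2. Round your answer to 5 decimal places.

7.71672

r_2 = 8.21000 − 7.40410·(8.21000 − 6.80000) / (7.40410 − (-13.76000))
   = 8.21000 − (10.4397810)/(21.1641000) = 7.7167222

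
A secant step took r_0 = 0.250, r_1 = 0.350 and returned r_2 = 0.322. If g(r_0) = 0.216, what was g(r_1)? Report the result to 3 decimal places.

The secant line through (0.250, 0.216) and (0.350, g(r_1)) crosses zero at r_2 = 0.322.
So (0.250, 0.216), (0.350, g(r_1)), (0.322, 0) are collinear:
g(r_1) = 0.216 · (0.350 − 0.322) / (0.250 − 0.322) = 0.216 · (0.02800)/(-0.07200) = -0.08400

-0.084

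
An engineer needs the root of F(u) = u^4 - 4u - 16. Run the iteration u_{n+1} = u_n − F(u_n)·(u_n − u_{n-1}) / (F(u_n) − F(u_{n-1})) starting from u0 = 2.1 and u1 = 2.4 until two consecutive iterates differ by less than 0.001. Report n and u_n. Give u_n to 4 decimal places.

F(2.1) = -4.951900, F(2.4) = 7.577600
u2 = 2.400000 − 7.577600·(0.300000)/(12.529500) = 2.218566;  |Δ| = 0.181434
F(2.218566) = -0.647843
u3 = 2.218566 − (-0.647843)·(-0.181434)/(-8.225443) = 2.232856;  |Δ| = 0.014290
F(2.232856) = -0.074771
u4 = 2.232856 − (-0.074771)·(0.014290)/(0.573072) = 2.234720;  |Δ| = 0.001864
F(2.234720) = 0.000898
u5 = 2.234720 − 0.000898·(0.001864)/(0.075669) = 2.234698;  |Δ| = 0.000022
|u5 − u4| = 0.000022 < 0.001

n = 5, u_n = 2.2347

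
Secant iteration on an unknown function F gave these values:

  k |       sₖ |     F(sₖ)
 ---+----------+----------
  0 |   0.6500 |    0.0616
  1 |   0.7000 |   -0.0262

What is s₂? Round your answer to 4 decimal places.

s₂ = 0.7000 − (-0.0262)·(0.7000 − 0.6500) / (-0.0262 − 0.0616)
   = 0.7000 − (-0.001310)/(-0.087800) = 0.685080

0.6851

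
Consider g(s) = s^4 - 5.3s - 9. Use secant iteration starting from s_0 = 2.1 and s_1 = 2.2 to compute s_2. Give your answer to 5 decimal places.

g(2.1) = -0.6819000, g(2.2) = 2.7656000
s_2 = 2.2000000 − 2.7656000·(2.2000000 − 2.1000000) / (2.7656000 − (-0.6819000)) = 2.2000000 − (0.2765600)/(3.4475000) = 2.1197796

2.11978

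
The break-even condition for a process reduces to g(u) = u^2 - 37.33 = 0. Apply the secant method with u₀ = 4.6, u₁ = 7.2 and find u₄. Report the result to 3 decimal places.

6.110

g(4.6) = -16.17000, g(7.2) = 14.51000
u₂ = 7.20000 − 14.51000·(7.20000 − 4.60000) / (14.51000 − (-16.17000)) = 7.20000 − (37.72600)/(30.68000) = 5.97034
g(5.97034) = -1.68505
u₃ = 5.97034 − (-1.68505)·(5.97034 − 7.20000) / (-1.68505 − 14.51000) = 5.97034 − (2.07204)/(-16.19505) = 6.09828
g(6.09828) = -0.14096
u₄ = 6.09828 − (-0.14096)·(6.09828 − 5.97034) / (-0.14096 − (-1.68505)) = 6.09828 − (-0.01803)/(1.54410) = 6.10996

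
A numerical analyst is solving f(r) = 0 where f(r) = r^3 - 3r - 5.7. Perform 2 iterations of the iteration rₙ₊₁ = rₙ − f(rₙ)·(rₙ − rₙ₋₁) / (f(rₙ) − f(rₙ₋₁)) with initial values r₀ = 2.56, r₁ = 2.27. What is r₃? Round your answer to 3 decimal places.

2.333

f(2.56) = 3.39722, f(2.27) = -0.81292
r₂ = 2.27000 − (-0.81292)·(2.27000 − 2.56000) / (-0.81292 − 3.39722) = 2.27000 − (0.23575)/(-4.21013) = 2.32599
f(2.32599) = -0.09377
r₃ = 2.32599 − (-0.09377)·(2.32599 − 2.27000) / (-0.09377 − (-0.81292)) = 2.32599 − (-0.00525)/(0.71915) = 2.33330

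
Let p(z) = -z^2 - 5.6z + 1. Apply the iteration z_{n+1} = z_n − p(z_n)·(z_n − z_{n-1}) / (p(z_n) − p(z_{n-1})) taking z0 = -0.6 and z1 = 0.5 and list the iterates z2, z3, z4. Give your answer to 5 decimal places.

0.12727, 0.17080, 0.17323

p(-0.6) = 4.0000000, p(0.5) = -2.0500000
z2 = 0.5000000 − (-2.0500000)·(0.5000000 − (-0.6000000)) / (-2.0500000 − 4.0000000) = 0.5000000 − (-2.2550000)/(-6.0500000) = 0.1272727
p(0.1272727) = 0.2710744
z3 = 0.1272727 − 0.2710744·(0.1272727 − 0.5000000) / (0.2710744 − (-2.0500000)) = 0.1272727 − (-0.1010368)/(2.3210744) = 0.1708029
p(0.1708029) = 0.0143300
z4 = 0.1708029 − 0.0143300·(0.1708029 − 0.1272727) / (0.0143300 − 0.2710744) = 0.1708029 − (0.0006238)/(-0.2567444) = 0.1732325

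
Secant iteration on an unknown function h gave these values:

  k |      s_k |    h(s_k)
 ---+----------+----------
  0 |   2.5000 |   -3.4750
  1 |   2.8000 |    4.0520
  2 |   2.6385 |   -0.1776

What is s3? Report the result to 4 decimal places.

s3 = 2.6385 − (-0.1776)·(2.6385 − 2.8000) / (-0.1776 − 4.0520)
   = 2.6385 − (0.028682)/(-4.229600) = 2.645281

2.6453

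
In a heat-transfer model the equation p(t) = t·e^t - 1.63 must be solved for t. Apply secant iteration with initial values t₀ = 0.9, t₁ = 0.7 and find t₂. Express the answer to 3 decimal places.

p(0.9) = 0.58364, p(0.7) = -0.22037
t₂ = 0.70000 − (-0.22037)·(0.70000 − 0.90000) / (-0.22037 − 0.58364) = 0.70000 − (0.04407)/(-0.80402) = 0.75482

0.755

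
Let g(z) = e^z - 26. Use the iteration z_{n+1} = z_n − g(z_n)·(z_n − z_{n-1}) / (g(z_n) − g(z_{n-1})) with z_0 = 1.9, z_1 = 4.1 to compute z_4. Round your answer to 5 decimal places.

g(1.9) = -19.3141056, g(4.1) = 34.3402876
z_2 = 4.1000000 − 34.3402876·(4.1000000 − 1.9000000) / (34.3402876 − (-19.3141056)) = 4.1000000 − (75.5486327)/(53.6543932) = 2.6919395
g(2.6919395) = -11.2397246
z_3 = 2.6919395 − (-11.2397246)·(2.6919395 − 4.1000000) / (-11.2397246 − 34.3402876) = 2.6919395 − (15.8262124)/(-45.5800122) = 3.0391577
g(3.0391577) = -5.1123570
z_4 = 3.0391577 − (-5.1123570)·(3.0391577 − 2.6919395) / (-5.1123570 − (-11.2397246)) = 3.0391577 − (-1.7751037)/(6.1273675) = 3.3288586

3.32886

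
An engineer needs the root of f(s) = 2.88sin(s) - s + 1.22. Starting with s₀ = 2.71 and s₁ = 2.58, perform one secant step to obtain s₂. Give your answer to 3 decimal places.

2.629

f(2.71) = -0.28524, f(2.58) = 0.17370
s₂ = 2.58000 − 0.17370·(2.58000 − 2.71000) / (0.17370 − (-0.28524)) = 2.58000 − (-0.02258)/(0.45894) = 2.62920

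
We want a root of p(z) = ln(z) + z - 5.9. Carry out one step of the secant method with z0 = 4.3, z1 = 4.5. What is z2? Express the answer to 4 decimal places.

p(4.3) = -0.141385, p(4.5) = 0.104077
z2 = 4.500000 − 0.104077·(4.500000 − 4.300000) / (0.104077 − (-0.141385)) = 4.500000 − (0.020815)/(0.245462) = 4.415199

4.4152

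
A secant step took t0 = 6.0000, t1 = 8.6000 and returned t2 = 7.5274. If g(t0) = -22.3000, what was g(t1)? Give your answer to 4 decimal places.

15.6599

The secant line through (6.0000, -22.3000) and (8.6000, g(t1)) crosses zero at t2 = 7.5274.
So (6.0000, -22.3000), (8.6000, g(t1)), (7.5274, 0) are collinear:
g(t1) = -22.3000 · (8.6000 − 7.5274) / (6.0000 − 7.5274) = -22.3000 · (1.072600)/(-1.527400) = 15.659932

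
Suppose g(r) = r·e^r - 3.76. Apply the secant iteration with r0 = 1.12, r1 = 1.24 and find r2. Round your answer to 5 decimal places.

g(1.12) = -0.3273633, g(1.24) = 0.5249607
r2 = 1.2400000 − 0.5249607·(1.2400000 − 1.1200000) / (0.5249607 − (-0.3273633)) = 1.2400000 − (0.0629953)/(0.8523240) = 1.1660900

1.16609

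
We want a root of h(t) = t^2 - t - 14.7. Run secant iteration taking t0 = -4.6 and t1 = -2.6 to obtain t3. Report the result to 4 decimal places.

h(-4.6) = 11.060000, h(-2.6) = -5.340000
t2 = -2.600000 − (-5.340000)·(-2.600000 − (-4.600000)) / (-5.340000 − 11.060000) = -2.600000 − (-10.680000)/(-16.400000) = -3.251220
h(-3.251220) = -0.878352
t3 = -3.251220 − (-0.878352)·(-3.251220 − (-2.600000)) / (-0.878352 − (-5.340000)) = -3.251220 − (0.572000)/(4.461648) = -3.379423

-3.3794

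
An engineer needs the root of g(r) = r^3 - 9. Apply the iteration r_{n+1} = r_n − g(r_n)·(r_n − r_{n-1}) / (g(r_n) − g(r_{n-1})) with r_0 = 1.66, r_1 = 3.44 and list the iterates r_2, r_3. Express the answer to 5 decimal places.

g(1.66) = -4.4257040, g(3.44) = 31.7075840
r_2 = 3.4400000 − 31.7075840·(3.4400000 − 1.6600000) / (31.7075840 − (-4.4257040)) = 3.4400000 − (56.4394995)/(36.1332880) = 1.8780193
g(1.8780193) = -2.3763079
r_3 = 1.8780193 − (-2.3763079)·(1.8780193 − 3.4400000) / (-2.3763079 − 31.7075840) = 1.8780193 − (3.7117472)/(-34.0838919) = 1.9869196

1.87802, 1.98692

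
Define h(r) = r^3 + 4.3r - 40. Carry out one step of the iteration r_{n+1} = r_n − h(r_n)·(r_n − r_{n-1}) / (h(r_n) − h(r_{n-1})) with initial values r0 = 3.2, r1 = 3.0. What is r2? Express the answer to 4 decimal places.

h(3.2) = 6.528000, h(3.0) = -0.100000
r2 = 3.000000 − (-0.100000)·(3.000000 − 3.200000) / (-0.100000 − 6.528000) = 3.000000 − (0.020000)/(-6.628000) = 3.003018

3.0030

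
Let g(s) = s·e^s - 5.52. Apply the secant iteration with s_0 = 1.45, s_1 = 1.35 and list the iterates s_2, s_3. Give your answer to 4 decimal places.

1.3821, 1.3837

g(1.45) = 0.661516, g(1.35) = -0.312476
s_2 = 1.350000 − (-0.312476)·(1.350000 − 1.450000) / (-0.312476 − 0.661516) = 1.350000 − (0.031248)/(-0.973992) = 1.382082
g(1.382082) = -0.014911
s_3 = 1.382082 − (-0.014911)·(1.382082 − 1.350000) / (-0.014911 − (-0.312476)) = 1.382082 − (-0.000478)/(0.297565) = 1.383690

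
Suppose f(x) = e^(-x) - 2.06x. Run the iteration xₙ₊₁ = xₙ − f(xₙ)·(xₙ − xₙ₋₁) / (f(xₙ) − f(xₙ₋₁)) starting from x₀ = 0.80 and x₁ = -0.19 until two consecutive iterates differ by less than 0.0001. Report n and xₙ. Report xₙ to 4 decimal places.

n = 5, xₙ = 0.3441

f(0.80) = -1.198671, f(-0.19) = 1.600650
x₂ = -0.190000 − 1.600650·(-0.990000)/(2.799321) = 0.376081;  |Δ| = 0.566081
f(0.376081) = -0.088181
x₃ = 0.376081 − (-0.088181)·(0.566081)/(-1.688831) = 0.346524;  |Δ| = 0.029558
f(0.346524) = -0.006697
x₄ = 0.346524 − (-0.006697)·(-0.029558)/(0.081484) = 0.344095;  |Δ| = 0.002429
f(0.344095) = 0.000027
x₅ = 0.344095 − 0.000027·(-0.002429)/(0.006724) = 0.344104;  |Δ| = 0.000010
|x₅ − x₄| = 0.000010 < 0.0001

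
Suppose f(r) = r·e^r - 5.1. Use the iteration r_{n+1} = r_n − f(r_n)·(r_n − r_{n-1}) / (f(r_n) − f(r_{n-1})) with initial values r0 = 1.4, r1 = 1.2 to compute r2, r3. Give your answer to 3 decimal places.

f(1.4) = 0.57728, f(1.2) = -1.11586
r2 = 1.20000 − (-1.11586)·(1.20000 − 1.40000) / (-1.11586 − 0.57728) = 1.20000 − (0.22317)/(-1.69314) = 1.33181
f(1.33181) = -0.05525
r3 = 1.33181 − (-0.05525)·(1.33181 − 1.20000) / (-0.05525 − (-1.11586)) = 1.33181 − (-0.00728)/(1.06061) = 1.33868

1.332, 1.339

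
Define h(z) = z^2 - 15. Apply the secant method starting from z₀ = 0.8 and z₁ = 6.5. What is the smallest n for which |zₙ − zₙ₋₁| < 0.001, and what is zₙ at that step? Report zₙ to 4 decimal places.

n = 7, zₙ = 3.8730

h(0.8) = -14.360000, h(6.5) = 27.250000
z₂ = 6.500000 − 27.250000·(5.700000)/(41.610000) = 2.767123;  |Δ| = 3.732877
h(2.767123) = -7.343029
z₃ = 2.767123 − (-7.343029)·(-3.732877)/(-34.593029) = 3.559497;  |Δ| = 0.792374
h(3.559497) = -2.329978
z₄ = 3.559497 − (-2.329978)·(0.792374)/(5.013051) = 3.927779;  |Δ| = 0.368282
h(3.927779) = 0.427448
z₅ = 3.927779 − 0.427448·(0.368282)/(2.757426) = 3.870689;  |Δ| = 0.057090
h(3.870689) = -0.017766
z₆ = 3.870689 − (-0.017766)·(-0.057090)/(-0.445214) = 3.872967;  |Δ| = 0.002278
h(3.872967) = -0.000125
z₇ = 3.872967 − (-0.000125)·(0.002278)/(0.017641) = 3.872983;  |Δ| = 0.000016
|z₇ − z₆| = 0.000016 < 0.001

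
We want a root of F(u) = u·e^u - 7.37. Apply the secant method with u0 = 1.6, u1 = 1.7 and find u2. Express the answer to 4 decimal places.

1.5598

F(1.6) = 0.554852, F(1.7) = 1.935711
u2 = 1.700000 − 1.935711·(1.700000 − 1.600000) / (1.935711 − 0.554852) = 1.700000 − (0.193571)/(1.380859) = 1.559818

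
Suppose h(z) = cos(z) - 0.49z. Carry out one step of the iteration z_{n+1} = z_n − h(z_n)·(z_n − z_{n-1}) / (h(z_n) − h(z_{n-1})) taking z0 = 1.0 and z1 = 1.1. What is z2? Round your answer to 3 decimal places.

h(1.0) = 0.05030, h(1.1) = -0.08540
z2 = 1.10000 − (-0.08540)·(1.10000 − 1.00000) / (-0.08540 − 0.05030) = 1.10000 − (-0.00854)/(-0.13571) = 1.03707

1.037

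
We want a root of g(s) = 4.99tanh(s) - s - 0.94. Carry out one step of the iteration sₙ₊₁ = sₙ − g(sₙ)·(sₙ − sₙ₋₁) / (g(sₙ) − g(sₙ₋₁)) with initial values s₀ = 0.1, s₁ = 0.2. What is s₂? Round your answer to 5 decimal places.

g(0.1) = -0.5426567, g(0.2) = -0.1550972
s₂ = 0.2000000 − (-0.1550972)·(0.2000000 − 0.1000000) / (-0.1550972 − (-0.5426567)) = 0.2000000 − (-0.0155097)/(0.3875596) = 0.2400189

0.24002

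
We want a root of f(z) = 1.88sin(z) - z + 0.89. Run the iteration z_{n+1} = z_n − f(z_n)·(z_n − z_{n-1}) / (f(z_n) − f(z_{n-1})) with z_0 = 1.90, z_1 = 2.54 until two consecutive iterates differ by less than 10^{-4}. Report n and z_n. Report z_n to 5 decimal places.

f(1.90) = 0.7690442, f(2.54) = -0.5860023
z_2 = 2.5400000 − (-0.5860023)·(0.6400000)/(-1.3550465) = 2.2632261;  |Δ| = 0.2767739
f(2.2632261) = 0.0738044
z_3 = 2.2632261 − 0.0738044·(-0.2767739)/(0.6598067) = 2.2941854;  |Δ| = 0.0309593
f(2.2941854) = 0.0050001
z_4 = 2.2941854 − 0.0050001·(0.0309593)/(-0.0688043) = 2.2964352;  |Δ| = 0.0022498
f(2.2964352) = -0.0000531
z_5 = 2.2964352 − (-0.0000531)·(0.0022498)/(-0.0050531) = 2.2964116;  |Δ| = 0.0000236
|z_5 − z_4| = 0.0000236 < 10^{-4}

n = 5, z_n = 2.29641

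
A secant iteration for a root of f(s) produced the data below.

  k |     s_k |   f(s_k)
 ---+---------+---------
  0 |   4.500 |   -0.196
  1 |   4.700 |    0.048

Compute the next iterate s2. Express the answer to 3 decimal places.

s2 = 4.700 − 0.048·(4.700 − 4.500) / (0.048 − (-0.196))
   = 4.700 − (0.00960)/(0.24400) = 4.66066

4.661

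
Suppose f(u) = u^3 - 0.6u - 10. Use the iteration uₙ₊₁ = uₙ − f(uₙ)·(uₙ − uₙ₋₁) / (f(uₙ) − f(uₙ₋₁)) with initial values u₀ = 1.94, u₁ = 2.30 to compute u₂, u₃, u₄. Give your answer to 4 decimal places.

f(1.94) = -3.862616, f(2.30) = 0.787000
u₂ = 2.300000 − 0.787000·(2.300000 − 1.940000) / (0.787000 − (-3.862616)) = 2.300000 − (0.283320)/(4.649616) = 2.239066
f(2.239066) = -0.118070
u₃ = 2.239066 − (-0.118070)·(2.239066 − 2.300000) / (-0.118070 − 0.787000) = 2.239066 − (0.007194)/(-0.905070) = 2.247015
f(2.247015) = -0.002858
u₄ = 2.247015 − (-0.002858)·(2.247015 − 2.239066) / (-0.002858 − (-0.118070)) = 2.247015 − (-0.000023)/(0.115212) = 2.247212

2.2391, 2.2470, 2.2472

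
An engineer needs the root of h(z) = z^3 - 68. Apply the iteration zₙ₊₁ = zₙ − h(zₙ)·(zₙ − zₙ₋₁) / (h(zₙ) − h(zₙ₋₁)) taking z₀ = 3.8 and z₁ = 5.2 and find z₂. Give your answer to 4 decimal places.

4.0144

h(3.8) = -13.128000, h(5.2) = 72.608000
z₂ = 5.200000 − 72.608000·(5.200000 − 3.800000) / (72.608000 − (-13.128000)) = 5.200000 − (101.651200)/(85.736000) = 4.014370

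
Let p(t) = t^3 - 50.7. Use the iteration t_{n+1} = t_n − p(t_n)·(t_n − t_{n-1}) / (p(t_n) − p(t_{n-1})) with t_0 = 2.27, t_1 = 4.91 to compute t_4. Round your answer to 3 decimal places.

3.720

p(2.27) = -39.00292, p(4.91) = 67.67077
t_2 = 4.91000 − 67.67077·(4.91000 − 2.27000) / (67.67077 − (-39.00292)) = 4.91000 − (178.65084)/(106.67369) = 3.23526
p(3.23526) = -16.83688
t_3 = 3.23526 − (-16.83688)·(3.23526 − 4.91000) / (-16.83688 − 67.67077) = 3.23526 − (28.19741)/(-84.50765) = 3.56893
p(3.56893) = -5.24177
t_4 = 3.56893 − (-5.24177)·(3.56893 − 3.23526) / (-5.24177 − (-16.83688)) = 3.56893 − (-1.74901)/(11.59510) = 3.71977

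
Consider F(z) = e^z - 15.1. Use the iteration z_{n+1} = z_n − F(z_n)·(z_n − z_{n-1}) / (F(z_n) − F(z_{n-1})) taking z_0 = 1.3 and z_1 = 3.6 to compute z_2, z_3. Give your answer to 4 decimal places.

2.0984, 2.4651

F(1.3) = -11.430703, F(3.6) = 21.498234
z_2 = 3.600000 − 21.498234·(3.600000 − 1.300000) / (21.498234 − (-11.430703)) = 3.600000 − (49.445939)/(32.928938) = 2.098405
F(2.098405) = -6.946847
z_3 = 2.098405 − (-6.946847)·(2.098405 − 3.600000) / (-6.946847 − 21.498234) = 2.098405 − (10.431354)/(-28.445082) = 2.465124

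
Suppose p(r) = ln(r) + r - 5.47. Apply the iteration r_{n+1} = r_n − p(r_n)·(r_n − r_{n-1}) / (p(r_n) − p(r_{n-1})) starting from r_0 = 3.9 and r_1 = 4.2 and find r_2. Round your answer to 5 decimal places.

4.06762

p(3.9) = -0.2090234, p(4.2) = 0.1650845
r_2 = 4.2000000 − 0.1650845·(4.2000000 − 3.9000000) / (0.1650845 − (-0.2090234)) = 4.2000000 − (0.0495254)/(0.3741080) = 4.0676175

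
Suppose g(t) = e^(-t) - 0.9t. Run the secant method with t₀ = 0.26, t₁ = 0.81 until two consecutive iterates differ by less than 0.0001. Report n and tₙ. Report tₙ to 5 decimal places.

n = 5, tₙ = 0.60609

g(0.26) = 0.5370516, g(0.81) = -0.2841419
t₂ = 0.8100000 − (-0.2841419)·(0.5500000)/(-0.8211935) = 0.6196940;  |Δ| = 0.1903060
g(0.6196940) = -0.0196155
t₃ = 0.6196940 − (-0.0196155)·(-0.1903060)/(0.2645264) = 0.6055822;  |Δ| = 0.0141118
g(0.6055822) = 0.0007327
t₄ = 0.6055822 − 0.0007327·(-0.0141118)/(0.0203482) = 0.6060903;  |Δ| = 0.0005081
g(0.6060903) = -0.0000019
t₅ = 0.6060903 − (-0.0000019)·(0.0005081)/(-0.0007345) = 0.6060890;  |Δ| = 0.0000013
|t₅ − t₄| = 0.0000013 < 0.0001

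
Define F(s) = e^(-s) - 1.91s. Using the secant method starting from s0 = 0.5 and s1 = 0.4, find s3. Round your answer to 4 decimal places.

F(0.5) = -0.348469, F(0.4) = -0.093680
s2 = 0.400000 − (-0.093680)·(0.400000 − 0.500000) / (-0.093680 − (-0.348469)) = 0.400000 − (0.009368)/(0.254789) = 0.363232
F(0.363232) = 0.001651
s3 = 0.363232 − 0.001651·(0.363232 − 0.400000) / (0.001651 − (-0.093680)) = 0.363232 − (-0.000061)/(0.095331) = 0.363869

0.3639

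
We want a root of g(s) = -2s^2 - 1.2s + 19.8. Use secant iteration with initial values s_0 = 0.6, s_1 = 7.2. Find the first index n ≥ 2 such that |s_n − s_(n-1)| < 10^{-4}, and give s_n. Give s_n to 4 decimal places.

g(0.6) = 18.360000, g(7.2) = -92.520000
s_2 = 7.200000 − (-92.520000)·(6.600000)/(-110.880000) = 1.692857;  |Δ| = 5.507143
g(1.692857) = 12.037041
s_3 = 1.692857 − 12.037041·(-5.507143)/(104.557041) = 2.326862;  |Δ| = 0.634005
g(2.326862) = 6.179189
s_4 = 2.326862 − 6.179189·(0.634005)/(-5.857852) = 2.995646;  |Δ| = 0.668784
g(2.995646) = -1.742569
s_5 = 2.995646 − (-1.742569)·(0.668784)/(-7.921758) = 2.848532;  |Δ| = 0.147114
g(2.848532) = 0.153490
s_6 = 2.848532 − 0.153490·(-0.147114)/(1.896059) = 2.860441;  |Δ| = 0.011909
g(2.860441) = 0.003220
s_7 = 2.860441 − 0.003220·(0.011909)/(-0.150270) = 2.860697;  |Δ| = 0.000255
g(2.860697) = -0.000006
s_8 = 2.860697 − (-0.000006)·(0.000255)/(-0.003227) = 2.860696;  |Δ| = 0.000000
|s_8 − s_7| = 0.000000 < 10^{-4}

n = 8, s_n = 2.8607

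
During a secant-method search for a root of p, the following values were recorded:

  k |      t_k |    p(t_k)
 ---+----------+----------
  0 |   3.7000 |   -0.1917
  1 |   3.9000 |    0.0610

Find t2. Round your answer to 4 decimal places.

t2 = 3.9000 − 0.0610·(3.9000 − 3.7000) / (0.0610 − (-0.1917))
   = 3.9000 − (0.012200)/(0.252700) = 3.851721

3.8517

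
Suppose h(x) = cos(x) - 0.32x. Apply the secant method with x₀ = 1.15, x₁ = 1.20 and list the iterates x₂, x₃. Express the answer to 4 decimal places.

h(1.15) = 0.040487, h(1.20) = -0.021642
x₂ = 1.200000 − (-0.021642)·(1.200000 − 1.150000) / (-0.021642 − 0.040487) = 1.200000 − (-0.001082)/(-0.062130) = 1.182583
h(1.182583) = 0.000109
x₃ = 1.182583 − 0.000109·(1.182583 − 1.200000) / (0.000109 − (-0.021642)) = 1.182583 − (-0.000002)/(0.021751) = 1.182670

1.1826, 1.1827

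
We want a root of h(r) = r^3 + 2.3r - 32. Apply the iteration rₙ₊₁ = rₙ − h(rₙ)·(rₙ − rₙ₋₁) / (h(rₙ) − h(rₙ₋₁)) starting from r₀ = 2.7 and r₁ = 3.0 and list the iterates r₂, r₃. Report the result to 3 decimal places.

2.929, 2.934

h(2.7) = -6.10700, h(3.0) = 1.90000
r₂ = 3.00000 − 1.90000·(3.00000 − 2.70000) / (1.90000 − (-6.10700)) = 3.00000 − (0.57000)/(8.00700) = 2.92881
h(2.92881) = -0.14055
r₃ = 2.92881 − (-0.14055)·(2.92881 − 3.00000) / (-0.14055 − 1.90000) = 2.92881 − (0.01001)/(-2.04055) = 2.93372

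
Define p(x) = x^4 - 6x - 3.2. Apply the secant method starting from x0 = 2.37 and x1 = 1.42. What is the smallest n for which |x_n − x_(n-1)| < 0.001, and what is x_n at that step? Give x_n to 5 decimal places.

n = 7, x_n = 1.96831

p(2.37) = 14.1295656, p(1.42) = -7.6541310
x2 = 1.4200000 − (-7.6541310)·(-0.9500000)/(-21.7836967) = 1.7538012;  |Δ| = 0.3338012
p(1.7538012) = -4.2621465
x3 = 1.7538012 − (-4.2621465)·(0.3338012)/(3.3919845) = 2.1732341;  |Δ| = 0.4194328
p(2.1732341) = 6.0668174
x4 = 2.1732341 − 6.0668174·(0.4194328)/(10.3289639) = 1.9268761;  |Δ| = 0.2463580
p(1.9268761) = -0.9759902
x5 = 1.9268761 − (-0.9759902)·(-0.2463580)/(-7.0428076) = 1.9610163;  |Δ| = 0.0341402
p(1.9610163) = -0.1775739
x6 = 1.9610163 − (-0.1775739)·(0.0341402)/(0.7984163) = 1.9686094;  |Δ| = 0.0075930
p(1.9686094) = 0.0072459
x7 = 1.9686094 − 0.0072459·(0.0075930)/(0.1848198) = 1.9683117;  |Δ| = 0.0002977
|x7 − x6| = 0.0002977 < 0.001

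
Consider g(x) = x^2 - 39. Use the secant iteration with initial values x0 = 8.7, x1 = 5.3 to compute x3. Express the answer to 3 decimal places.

6.259

g(8.7) = 36.69000, g(5.3) = -10.91000
x2 = 5.30000 − (-10.91000)·(5.30000 − 8.70000) / (-10.91000 − 36.69000) = 5.30000 − (37.09400)/(-47.60000) = 6.07929
g(6.07929) = -2.04229
x3 = 6.07929 − (-2.04229)·(6.07929 − 5.30000) / (-2.04229 − (-10.91000)) = 6.07929 − (-1.59152)/(8.86771) = 6.25876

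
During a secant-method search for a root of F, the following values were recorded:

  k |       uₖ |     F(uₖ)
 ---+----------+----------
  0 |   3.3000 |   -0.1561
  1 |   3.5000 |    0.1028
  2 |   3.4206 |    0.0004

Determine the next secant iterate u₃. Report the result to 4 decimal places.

u₃ = 3.4206 − 0.0004·(3.4206 − 3.5000) / (0.0004 − 0.1028)
   = 3.4206 − (-0.000032)/(-0.102400) = 3.420290

3.4203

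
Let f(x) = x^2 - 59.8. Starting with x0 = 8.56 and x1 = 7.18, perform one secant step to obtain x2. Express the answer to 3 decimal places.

7.704

f(8.56) = 13.47360, f(7.18) = -8.24760
x2 = 7.18000 − (-8.24760)·(7.18000 − 8.56000) / (-8.24760 − 13.47360) = 7.18000 − (11.38169)/(-21.72120) = 7.70399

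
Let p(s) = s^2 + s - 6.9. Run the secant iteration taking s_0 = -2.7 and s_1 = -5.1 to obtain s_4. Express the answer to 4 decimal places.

-3.1749

p(-2.7) = -2.310000, p(-5.1) = 14.010000
s_2 = -5.100000 − 14.010000·(-5.100000 − (-2.700000)) / (14.010000 − (-2.310000)) = -5.100000 − (-33.624000)/(16.320000) = -3.039706
p(-3.039706) = -0.699894
s_3 = -3.039706 − (-0.699894)·(-3.039706 − (-5.100000)) / (-0.699894 − 14.010000) = -3.039706 − (-1.441988)/(-14.709894) = -3.137734
p(-3.137734) = -0.192358
s_4 = -3.137734 − (-0.192358)·(-3.137734 − (-3.039706)) / (-0.192358 − (-0.699894)) = -3.137734 − (0.018857)/(0.507536) = -3.174887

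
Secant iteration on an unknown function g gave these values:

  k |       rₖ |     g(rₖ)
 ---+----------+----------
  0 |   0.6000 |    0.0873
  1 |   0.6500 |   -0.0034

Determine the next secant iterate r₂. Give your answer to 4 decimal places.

0.6481

r₂ = 0.6500 − (-0.0034)·(0.6500 − 0.6000) / (-0.0034 − 0.0873)
   = 0.6500 − (-0.000170)/(-0.090700) = 0.648126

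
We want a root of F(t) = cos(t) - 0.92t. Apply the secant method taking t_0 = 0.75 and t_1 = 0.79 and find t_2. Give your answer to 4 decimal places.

F(0.75) = 0.041689, F(0.79) = -0.022955
t_2 = 0.790000 − (-0.022955)·(0.790000 − 0.750000) / (-0.022955 − 0.041689) = 0.790000 − (-0.000918)/(-0.064644) = 0.775796

0.7758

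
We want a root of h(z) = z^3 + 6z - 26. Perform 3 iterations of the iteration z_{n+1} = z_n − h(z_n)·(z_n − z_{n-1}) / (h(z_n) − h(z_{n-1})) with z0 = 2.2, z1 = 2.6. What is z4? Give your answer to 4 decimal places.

2.3015

h(2.2) = -2.152000, h(2.6) = 7.176000
z2 = 2.600000 − 7.176000·(2.600000 − 2.200000) / (7.176000 − (-2.152000)) = 2.600000 − (2.870400)/(9.328000) = 2.292281
h(2.292281) = -0.201397
z3 = 2.292281 − (-0.201397)·(2.292281 − 2.600000) / (-0.201397 − 7.176000) = 2.292281 − (0.061974)/(-7.377397) = 2.300682
h(2.300682) = -0.018086
z4 = 2.300682 − (-0.018086)·(2.300682 − 2.292281) / (-0.018086 − (-0.201397)) = 2.300682 − (-0.000152)/(0.183311) = 2.301511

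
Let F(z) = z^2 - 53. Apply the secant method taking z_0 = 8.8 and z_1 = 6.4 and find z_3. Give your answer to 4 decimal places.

7.2858

F(8.8) = 24.440000, F(6.4) = -12.040000
z_2 = 6.400000 − (-12.040000)·(6.400000 − 8.800000) / (-12.040000 − 24.440000) = 6.400000 − (28.896000)/(-36.480000) = 7.192105
F(7.192105) = -1.273622
z_3 = 7.192105 − (-1.273622)·(7.192105 − 6.400000) / (-1.273622 − (-12.040000)) = 7.192105 − (-1.008843)/(10.766378) = 7.285808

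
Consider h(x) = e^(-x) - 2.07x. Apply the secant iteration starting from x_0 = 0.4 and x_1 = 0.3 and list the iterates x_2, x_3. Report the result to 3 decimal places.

h(0.4) = -0.15768, h(0.3) = 0.11982
x_2 = 0.30000 − 0.11982·(0.30000 − 0.40000) / (0.11982 − (-0.15768)) = 0.30000 − (-0.01198)/(0.27750) = 0.34318
h(0.34318) = -0.00087
x_3 = 0.34318 − (-0.00087)·(0.34318 − 0.30000) / (-0.00087 − 0.11982) = 0.34318 − (-0.00004)/(-0.12068) = 0.34287

0.343, 0.343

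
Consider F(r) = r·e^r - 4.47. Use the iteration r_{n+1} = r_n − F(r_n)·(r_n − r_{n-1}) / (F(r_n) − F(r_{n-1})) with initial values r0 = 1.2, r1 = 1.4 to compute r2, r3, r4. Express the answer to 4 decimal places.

1.2574, 1.2629, 1.2635

F(1.2) = -0.485860, F(1.4) = 1.207280
r2 = 1.400000 − 1.207280·(1.400000 − 1.200000) / (1.207280 − (-0.485860)) = 1.400000 − (0.241456)/(1.693140) = 1.257392
F(1.257392) = -0.048712
r3 = 1.257392 − (-0.048712)·(1.257392 − 1.400000) / (-0.048712 − 1.207280) = 1.257392 − (0.006947)/(-1.255992) = 1.262922
F(1.262922) = -0.004635
r4 = 1.262922 − (-0.004635)·(1.262922 − 1.257392) / (-0.004635 − (-0.048712)) = 1.262922 − (-0.000026)/(0.044077) = 1.263504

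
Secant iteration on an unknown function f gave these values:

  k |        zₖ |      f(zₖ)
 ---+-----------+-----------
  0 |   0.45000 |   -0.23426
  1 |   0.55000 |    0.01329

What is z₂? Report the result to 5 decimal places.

0.54463

z₂ = 0.55000 − 0.01329·(0.55000 − 0.45000) / (0.01329 − (-0.23426))
   = 0.55000 − (0.0013290)/(0.2475500) = 0.5446314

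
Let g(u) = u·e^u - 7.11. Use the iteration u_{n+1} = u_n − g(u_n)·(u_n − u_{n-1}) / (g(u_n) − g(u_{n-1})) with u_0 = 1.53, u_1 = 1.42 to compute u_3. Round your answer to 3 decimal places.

1.534

g(1.53) = -0.04419, g(1.42) = -1.23529
u_2 = 1.42000 − (-1.23529)·(1.42000 − 1.53000) / (-1.23529 − (-0.04419)) = 1.42000 − (0.13588)/(-1.19110) = 1.53408
g(1.53408) = 0.00363
u_3 = 1.53408 − 0.00363·(1.53408 − 1.42000) / (0.00363 − (-1.23529)) = 1.53408 − (0.00041)/(1.23892) = 1.53375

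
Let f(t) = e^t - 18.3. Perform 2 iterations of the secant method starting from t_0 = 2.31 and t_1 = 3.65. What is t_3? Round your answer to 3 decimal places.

2.837

f(2.31) = -8.22558, f(3.65) = 20.17467
t_2 = 3.65000 − 20.17467·(3.65000 − 2.31000) / (20.17467 − (-8.22558)) = 3.65000 − (27.03405)/(28.40024) = 2.69810
f(2.69810) = -3.44844
t_3 = 2.69810 − (-3.44844)·(2.69810 − 3.65000) / (-3.44844 − 20.17467) = 2.69810 − (3.28255)/(-23.62311) = 2.83706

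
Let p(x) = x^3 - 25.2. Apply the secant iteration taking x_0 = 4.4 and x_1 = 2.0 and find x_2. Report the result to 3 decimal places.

p(4.4) = 59.98400, p(2.0) = -17.20000
x_2 = 2.00000 − (-17.20000)·(2.00000 − 4.40000) / (-17.20000 − 59.98400) = 2.00000 − (41.28000)/(-77.18400) = 2.53483

2.535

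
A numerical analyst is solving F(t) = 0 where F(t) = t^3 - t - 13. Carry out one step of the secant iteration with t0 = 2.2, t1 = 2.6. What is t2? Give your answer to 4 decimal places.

F(2.2) = -4.552000, F(2.6) = 1.976000
t2 = 2.600000 − 1.976000·(2.600000 − 2.200000) / (1.976000 − (-4.552000)) = 2.600000 − (0.790400)/(6.528000) = 2.478922

2.4789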